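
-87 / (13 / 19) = -1653 / 13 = -127.15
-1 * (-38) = 38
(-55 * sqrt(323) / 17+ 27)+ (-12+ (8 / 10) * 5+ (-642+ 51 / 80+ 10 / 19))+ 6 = -936071 / 1520 - 55 * sqrt(323) / 17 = -673.98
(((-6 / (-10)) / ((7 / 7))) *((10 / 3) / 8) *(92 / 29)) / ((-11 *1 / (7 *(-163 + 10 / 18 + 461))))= -432607 / 2871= -150.68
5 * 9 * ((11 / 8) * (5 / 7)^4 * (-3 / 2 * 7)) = -928125 / 5488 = -169.12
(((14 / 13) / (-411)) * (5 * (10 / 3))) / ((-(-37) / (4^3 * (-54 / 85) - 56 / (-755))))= 72926560 / 1522418391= 0.05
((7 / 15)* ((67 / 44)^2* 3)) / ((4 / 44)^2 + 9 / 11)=31423 / 8000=3.93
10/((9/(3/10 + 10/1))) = 103/9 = 11.44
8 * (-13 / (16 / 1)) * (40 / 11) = -260 / 11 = -23.64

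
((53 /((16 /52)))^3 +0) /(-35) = -327082769 /2240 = -146019.09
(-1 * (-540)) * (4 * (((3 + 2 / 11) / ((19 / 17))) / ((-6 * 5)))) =-42840 / 209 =-204.98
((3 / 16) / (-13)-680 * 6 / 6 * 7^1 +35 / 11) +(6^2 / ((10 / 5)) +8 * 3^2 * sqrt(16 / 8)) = -4637.01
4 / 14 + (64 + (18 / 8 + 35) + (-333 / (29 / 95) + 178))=-811.33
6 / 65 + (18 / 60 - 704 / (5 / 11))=-201293 / 130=-1548.41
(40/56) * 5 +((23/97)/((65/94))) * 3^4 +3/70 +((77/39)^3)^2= 2165151622888687/23892270137190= 90.62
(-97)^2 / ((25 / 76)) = 715084 / 25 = 28603.36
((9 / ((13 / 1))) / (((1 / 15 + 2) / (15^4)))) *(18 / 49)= 123018750 / 19747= 6229.74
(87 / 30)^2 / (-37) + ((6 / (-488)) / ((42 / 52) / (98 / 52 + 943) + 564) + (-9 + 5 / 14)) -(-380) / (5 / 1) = 122460420985951 / 1824232719925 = 67.13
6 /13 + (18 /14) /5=327 /455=0.72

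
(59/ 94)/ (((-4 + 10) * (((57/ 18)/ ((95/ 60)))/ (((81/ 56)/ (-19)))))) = -1593/ 400064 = -0.00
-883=-883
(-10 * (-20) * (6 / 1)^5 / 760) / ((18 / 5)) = 10800 / 19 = 568.42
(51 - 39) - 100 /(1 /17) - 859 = -2547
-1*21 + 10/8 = -79/4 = -19.75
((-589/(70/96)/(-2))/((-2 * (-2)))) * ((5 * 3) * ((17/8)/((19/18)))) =42687/14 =3049.07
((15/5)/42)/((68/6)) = 3/476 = 0.01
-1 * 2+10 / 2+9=12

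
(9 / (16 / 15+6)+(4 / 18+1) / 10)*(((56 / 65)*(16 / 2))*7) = 10439744 / 155025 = 67.34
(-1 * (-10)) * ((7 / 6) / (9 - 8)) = 35 / 3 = 11.67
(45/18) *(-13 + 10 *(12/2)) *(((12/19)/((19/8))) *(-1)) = -31.25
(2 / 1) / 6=1 / 3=0.33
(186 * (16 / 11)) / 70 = 1488 / 385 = 3.86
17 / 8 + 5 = 57 / 8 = 7.12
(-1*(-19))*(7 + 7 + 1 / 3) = 817 / 3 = 272.33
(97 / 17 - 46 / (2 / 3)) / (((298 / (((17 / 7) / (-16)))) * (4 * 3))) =269 / 100128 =0.00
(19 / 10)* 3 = 57 / 10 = 5.70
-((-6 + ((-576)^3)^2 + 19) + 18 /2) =-36520347436056598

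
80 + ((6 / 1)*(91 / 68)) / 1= 2993 / 34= 88.03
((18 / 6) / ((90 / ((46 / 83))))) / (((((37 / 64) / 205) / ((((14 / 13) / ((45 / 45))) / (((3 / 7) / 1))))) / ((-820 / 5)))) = -969977344 / 359307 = -2699.58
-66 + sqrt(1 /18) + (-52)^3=-140674 + sqrt(2) /6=-140673.76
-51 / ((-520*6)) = 0.02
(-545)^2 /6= 49504.17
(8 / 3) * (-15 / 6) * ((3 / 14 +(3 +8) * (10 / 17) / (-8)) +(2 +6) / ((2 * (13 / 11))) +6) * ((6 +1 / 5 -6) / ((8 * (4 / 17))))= -18131 / 2912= -6.23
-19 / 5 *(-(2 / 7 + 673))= 89547 / 35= 2558.49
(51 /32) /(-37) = -51 /1184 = -0.04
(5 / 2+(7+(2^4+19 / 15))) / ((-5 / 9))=-2409 / 50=-48.18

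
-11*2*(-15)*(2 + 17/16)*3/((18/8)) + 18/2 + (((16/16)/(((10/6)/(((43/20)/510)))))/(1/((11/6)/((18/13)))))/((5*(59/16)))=22959613387/16925625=1356.50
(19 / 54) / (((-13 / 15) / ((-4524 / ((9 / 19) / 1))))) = 104690 / 27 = 3877.41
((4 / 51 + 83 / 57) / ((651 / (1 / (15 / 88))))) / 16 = 16357 / 18924570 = 0.00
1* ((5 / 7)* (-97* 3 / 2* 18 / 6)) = -4365 / 14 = -311.79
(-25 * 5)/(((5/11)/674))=-185350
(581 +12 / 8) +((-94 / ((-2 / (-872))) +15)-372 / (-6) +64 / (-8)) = -80665 / 2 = -40332.50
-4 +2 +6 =4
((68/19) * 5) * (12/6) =35.79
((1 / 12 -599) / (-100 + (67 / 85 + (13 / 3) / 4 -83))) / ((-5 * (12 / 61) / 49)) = -164.72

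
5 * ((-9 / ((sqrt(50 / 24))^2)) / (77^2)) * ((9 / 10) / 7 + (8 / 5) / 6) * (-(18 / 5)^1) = 26892 / 5187875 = 0.01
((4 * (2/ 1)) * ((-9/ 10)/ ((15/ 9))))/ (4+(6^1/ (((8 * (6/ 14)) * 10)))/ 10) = -1728/ 1607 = -1.08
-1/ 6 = -0.17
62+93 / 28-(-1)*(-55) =289 / 28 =10.32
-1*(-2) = 2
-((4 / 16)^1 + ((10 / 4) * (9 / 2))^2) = -2029 / 16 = -126.81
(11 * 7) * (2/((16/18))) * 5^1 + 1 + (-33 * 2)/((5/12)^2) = 48709/100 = 487.09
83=83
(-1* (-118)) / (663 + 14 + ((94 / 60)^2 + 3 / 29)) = 3079800 / 17736461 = 0.17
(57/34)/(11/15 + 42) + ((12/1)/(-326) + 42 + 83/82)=3132524419/72824651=43.01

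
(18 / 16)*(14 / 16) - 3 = -129 / 64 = -2.02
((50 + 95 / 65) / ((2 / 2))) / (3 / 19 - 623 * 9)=-4237 / 461630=-0.01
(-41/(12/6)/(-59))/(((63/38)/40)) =31160/3717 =8.38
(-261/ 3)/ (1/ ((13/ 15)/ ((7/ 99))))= -37323/ 35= -1066.37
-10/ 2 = -5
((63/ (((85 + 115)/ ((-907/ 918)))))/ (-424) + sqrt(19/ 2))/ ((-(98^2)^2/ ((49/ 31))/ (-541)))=490687/ 72105418291200 + 541*sqrt(38)/ 116707808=0.00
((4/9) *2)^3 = 0.70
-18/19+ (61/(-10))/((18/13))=-18307/3420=-5.35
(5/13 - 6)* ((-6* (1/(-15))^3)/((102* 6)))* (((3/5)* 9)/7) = -73/5801250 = -0.00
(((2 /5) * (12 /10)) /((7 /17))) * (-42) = -1224 /25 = -48.96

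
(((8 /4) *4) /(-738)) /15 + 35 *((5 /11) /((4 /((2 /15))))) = 0.53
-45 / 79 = -0.57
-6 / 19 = -0.32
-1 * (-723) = 723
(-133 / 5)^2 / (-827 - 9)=-931 / 1100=-0.85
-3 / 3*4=-4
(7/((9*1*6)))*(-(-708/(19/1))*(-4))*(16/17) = -52864/2907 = -18.19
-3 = -3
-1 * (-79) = 79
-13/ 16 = -0.81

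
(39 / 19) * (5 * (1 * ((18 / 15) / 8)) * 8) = 234 / 19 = 12.32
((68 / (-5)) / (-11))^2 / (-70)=-2312 / 105875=-0.02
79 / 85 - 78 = -6551 / 85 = -77.07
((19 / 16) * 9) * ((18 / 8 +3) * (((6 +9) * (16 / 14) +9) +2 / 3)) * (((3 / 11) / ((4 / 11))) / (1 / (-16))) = -288819 / 16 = -18051.19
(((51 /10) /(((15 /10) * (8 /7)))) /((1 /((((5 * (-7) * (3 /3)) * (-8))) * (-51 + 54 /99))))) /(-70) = 13209 /22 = 600.41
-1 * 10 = -10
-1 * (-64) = 64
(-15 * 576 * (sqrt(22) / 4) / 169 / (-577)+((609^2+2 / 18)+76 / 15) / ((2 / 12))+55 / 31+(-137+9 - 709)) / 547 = 2160 * sqrt(22) / 53339611+1034384056 / 254355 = 4066.69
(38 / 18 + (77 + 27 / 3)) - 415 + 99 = -227.89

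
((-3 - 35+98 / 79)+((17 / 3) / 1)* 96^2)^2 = 16997413875264 / 6241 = 2723508071.67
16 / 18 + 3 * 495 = 13373 / 9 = 1485.89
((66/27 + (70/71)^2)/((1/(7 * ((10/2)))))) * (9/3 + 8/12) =59675770/136107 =438.45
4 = 4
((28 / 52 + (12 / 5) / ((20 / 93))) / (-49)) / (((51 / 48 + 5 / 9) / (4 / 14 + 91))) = -349844832 / 25973675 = -13.47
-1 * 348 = -348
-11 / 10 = -1.10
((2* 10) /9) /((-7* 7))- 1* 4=-4.05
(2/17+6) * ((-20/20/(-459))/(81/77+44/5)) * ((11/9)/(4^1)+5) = 0.01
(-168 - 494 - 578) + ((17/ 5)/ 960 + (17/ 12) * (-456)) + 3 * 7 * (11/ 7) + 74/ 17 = -150849311/ 81600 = -1848.64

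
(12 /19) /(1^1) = 12 /19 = 0.63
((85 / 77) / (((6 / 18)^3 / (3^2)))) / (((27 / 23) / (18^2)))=5700780 / 77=74036.10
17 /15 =1.13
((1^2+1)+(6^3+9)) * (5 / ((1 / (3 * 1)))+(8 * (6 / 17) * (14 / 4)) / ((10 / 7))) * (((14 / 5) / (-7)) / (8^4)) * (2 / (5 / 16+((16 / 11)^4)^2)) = -30217528377927 / 632774191678400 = -0.05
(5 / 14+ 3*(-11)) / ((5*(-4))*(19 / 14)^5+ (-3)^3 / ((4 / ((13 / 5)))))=0.30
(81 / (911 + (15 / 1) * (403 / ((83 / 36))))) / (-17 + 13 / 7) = -47061 / 31082698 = -0.00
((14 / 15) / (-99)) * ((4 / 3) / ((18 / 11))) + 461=460.99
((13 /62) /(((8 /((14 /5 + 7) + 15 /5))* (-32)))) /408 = -0.00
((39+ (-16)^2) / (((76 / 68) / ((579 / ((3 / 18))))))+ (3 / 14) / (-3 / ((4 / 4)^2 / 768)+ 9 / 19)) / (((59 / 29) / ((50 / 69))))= 2579837302056775 / 7899111927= 326598.40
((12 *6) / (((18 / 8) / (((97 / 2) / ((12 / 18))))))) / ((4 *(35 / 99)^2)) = 4656.48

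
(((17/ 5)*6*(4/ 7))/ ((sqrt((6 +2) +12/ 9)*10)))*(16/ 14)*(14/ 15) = 544*sqrt(21)/ 6125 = 0.41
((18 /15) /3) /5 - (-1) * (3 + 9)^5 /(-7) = -6220786 /175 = -35547.35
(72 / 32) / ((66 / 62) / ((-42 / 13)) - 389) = -0.01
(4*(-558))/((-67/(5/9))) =1240/67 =18.51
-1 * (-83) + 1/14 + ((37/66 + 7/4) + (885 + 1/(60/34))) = 1495261/1540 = 970.95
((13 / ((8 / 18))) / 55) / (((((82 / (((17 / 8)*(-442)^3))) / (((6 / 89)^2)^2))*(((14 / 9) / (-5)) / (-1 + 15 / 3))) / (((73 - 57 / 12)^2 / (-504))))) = -2645000978962329 / 905496022112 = -2921.05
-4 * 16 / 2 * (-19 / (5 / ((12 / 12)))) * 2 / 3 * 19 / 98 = 11552 / 735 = 15.72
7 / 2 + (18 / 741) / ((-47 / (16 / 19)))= 1543805 / 441142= 3.50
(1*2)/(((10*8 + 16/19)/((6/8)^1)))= 19/1024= 0.02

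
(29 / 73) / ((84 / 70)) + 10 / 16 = 1675 / 1752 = 0.96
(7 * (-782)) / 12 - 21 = -2863 / 6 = -477.17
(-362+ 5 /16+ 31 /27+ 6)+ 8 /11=-1681315 /4752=-353.81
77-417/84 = 2017/28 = 72.04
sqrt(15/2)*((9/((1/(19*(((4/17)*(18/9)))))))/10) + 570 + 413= 342*sqrt(30)/85 + 983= 1005.04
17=17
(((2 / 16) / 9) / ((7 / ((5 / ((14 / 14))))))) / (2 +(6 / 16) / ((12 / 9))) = 20 / 4599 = 0.00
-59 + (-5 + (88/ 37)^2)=-79872/ 1369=-58.34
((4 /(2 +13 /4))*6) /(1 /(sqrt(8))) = 12.93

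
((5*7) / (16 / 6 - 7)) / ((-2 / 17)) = 68.65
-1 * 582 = -582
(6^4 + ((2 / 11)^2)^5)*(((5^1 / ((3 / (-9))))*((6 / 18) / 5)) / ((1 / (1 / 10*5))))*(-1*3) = 50422353425880 / 25937424601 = 1944.00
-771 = -771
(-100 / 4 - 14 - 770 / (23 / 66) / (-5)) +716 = 25735 / 23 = 1118.91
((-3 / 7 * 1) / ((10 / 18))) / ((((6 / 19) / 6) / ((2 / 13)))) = -1026 / 455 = -2.25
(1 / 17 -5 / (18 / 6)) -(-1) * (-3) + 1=-184 / 51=-3.61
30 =30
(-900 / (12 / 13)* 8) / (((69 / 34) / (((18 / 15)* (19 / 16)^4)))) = -432014115 / 47104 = -9171.50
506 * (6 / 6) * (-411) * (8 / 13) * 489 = -813562992 / 13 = -62581768.62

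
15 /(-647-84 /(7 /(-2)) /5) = -75 /3211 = -0.02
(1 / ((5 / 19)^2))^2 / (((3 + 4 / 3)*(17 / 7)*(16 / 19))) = 51998079 / 2210000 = 23.53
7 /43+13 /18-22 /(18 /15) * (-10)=142585 /774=184.22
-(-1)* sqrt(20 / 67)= 0.55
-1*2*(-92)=184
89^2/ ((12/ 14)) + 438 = 58075/ 6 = 9679.17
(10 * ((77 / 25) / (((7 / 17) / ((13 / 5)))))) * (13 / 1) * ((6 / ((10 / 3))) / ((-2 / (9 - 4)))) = -284427 / 25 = -11377.08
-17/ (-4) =17/ 4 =4.25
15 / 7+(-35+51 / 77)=-2479 / 77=-32.19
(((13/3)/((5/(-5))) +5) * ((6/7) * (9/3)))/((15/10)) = 8/7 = 1.14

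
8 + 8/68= 138/17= 8.12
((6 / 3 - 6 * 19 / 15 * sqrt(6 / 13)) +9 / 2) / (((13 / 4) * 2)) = 1 - 76 * sqrt(78) / 845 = 0.21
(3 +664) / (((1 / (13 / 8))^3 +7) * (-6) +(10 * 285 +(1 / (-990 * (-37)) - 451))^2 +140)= 1966209219503100 / 16965696346401561877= 0.00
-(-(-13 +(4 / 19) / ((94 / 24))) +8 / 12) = -36469 / 2679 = -13.61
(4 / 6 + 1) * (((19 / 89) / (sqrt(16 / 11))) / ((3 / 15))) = 475 * sqrt(11) / 1068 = 1.48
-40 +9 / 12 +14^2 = 627 / 4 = 156.75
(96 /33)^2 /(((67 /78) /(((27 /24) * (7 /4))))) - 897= -877.60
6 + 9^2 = 87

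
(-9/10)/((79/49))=-441/790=-0.56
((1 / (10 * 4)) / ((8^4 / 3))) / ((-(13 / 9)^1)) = -27 / 2129920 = -0.00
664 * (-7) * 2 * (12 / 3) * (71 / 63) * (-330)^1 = 41486720 / 3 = 13828906.67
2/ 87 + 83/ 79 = 7379/ 6873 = 1.07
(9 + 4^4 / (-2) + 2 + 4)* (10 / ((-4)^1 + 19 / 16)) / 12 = 904 / 27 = 33.48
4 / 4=1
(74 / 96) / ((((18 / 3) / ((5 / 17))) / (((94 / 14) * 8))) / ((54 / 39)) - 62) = -235 / 18818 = -0.01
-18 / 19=-0.95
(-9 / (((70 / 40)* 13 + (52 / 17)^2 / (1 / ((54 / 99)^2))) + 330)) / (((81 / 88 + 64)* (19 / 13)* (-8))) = 180020412 / 5398111237345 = 0.00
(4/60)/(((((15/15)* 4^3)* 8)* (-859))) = -1/6597120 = -0.00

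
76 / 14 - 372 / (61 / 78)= -200794 / 427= -470.24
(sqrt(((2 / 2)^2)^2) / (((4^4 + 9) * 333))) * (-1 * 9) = -1 / 9805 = -0.00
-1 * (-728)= 728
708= 708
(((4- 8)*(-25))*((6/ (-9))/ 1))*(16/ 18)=-1600/ 27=-59.26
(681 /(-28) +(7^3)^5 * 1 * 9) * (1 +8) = 384552482305164.11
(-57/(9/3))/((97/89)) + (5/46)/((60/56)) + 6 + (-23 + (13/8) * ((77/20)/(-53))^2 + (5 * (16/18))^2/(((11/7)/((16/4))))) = 285132719237617/17868125404800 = 15.96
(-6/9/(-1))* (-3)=-2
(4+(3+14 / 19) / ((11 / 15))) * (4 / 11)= 7604 / 2299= 3.31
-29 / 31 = -0.94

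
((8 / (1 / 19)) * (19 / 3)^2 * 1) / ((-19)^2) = 152 / 9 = 16.89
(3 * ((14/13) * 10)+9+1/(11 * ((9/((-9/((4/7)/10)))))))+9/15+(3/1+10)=76243/1430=53.32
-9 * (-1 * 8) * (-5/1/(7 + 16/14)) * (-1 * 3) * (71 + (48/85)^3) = 22031587368/2333675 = 9440.73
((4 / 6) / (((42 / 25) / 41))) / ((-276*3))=-1025 / 52164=-0.02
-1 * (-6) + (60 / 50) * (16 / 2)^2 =414 / 5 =82.80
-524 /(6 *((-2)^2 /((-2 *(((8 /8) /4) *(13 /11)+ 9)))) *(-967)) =-53579 /127644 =-0.42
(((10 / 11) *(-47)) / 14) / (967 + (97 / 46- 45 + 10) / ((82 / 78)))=-88642 / 27177227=-0.00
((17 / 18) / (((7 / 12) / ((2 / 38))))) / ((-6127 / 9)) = -102 / 814891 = -0.00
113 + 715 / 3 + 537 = 2665 / 3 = 888.33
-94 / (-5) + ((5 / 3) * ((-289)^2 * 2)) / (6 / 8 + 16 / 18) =50118146 / 295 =169892.02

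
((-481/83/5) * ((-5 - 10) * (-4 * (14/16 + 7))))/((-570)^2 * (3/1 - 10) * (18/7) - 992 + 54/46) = 2090907/22332210574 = 0.00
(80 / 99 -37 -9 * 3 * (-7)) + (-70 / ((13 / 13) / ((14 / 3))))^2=10579528 / 99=106863.92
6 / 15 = 2 / 5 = 0.40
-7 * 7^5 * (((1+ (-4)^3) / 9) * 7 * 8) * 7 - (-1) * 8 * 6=322828904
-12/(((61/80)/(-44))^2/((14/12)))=-173465600/3721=-46618.01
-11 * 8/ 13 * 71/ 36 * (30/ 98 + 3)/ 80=-7029/ 12740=-0.55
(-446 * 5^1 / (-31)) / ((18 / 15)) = 5575 / 93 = 59.95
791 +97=888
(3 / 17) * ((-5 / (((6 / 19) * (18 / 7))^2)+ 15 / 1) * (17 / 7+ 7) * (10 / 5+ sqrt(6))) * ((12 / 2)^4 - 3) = 410167615 / 12852+ 410167615 * sqrt(6) / 25704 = 71002.05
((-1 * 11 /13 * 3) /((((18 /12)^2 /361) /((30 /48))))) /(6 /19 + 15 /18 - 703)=377245 /1040143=0.36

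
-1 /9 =-0.11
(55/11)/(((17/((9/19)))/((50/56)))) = 1125/9044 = 0.12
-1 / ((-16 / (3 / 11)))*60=45 / 44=1.02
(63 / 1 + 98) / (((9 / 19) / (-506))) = -171983.78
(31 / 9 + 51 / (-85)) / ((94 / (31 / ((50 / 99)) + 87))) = 79136 / 17625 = 4.49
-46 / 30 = -23 / 15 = -1.53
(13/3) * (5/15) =13/9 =1.44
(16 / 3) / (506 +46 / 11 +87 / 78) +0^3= 4576 / 438693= 0.01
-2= -2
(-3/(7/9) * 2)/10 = -27/35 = -0.77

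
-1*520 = -520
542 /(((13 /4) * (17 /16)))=34688 /221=156.96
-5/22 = -0.23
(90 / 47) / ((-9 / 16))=-160 / 47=-3.40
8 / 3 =2.67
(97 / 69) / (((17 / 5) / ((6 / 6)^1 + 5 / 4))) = 1455 / 1564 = 0.93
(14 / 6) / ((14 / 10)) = 5 / 3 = 1.67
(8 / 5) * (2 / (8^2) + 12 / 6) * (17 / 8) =221 / 32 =6.91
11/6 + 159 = 965/6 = 160.83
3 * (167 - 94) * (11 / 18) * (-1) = -803 / 6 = -133.83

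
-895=-895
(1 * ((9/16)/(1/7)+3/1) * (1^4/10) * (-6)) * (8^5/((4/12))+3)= -32736231/80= -409202.89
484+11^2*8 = 1452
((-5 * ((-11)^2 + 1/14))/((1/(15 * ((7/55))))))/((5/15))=-76275/22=-3467.05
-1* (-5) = 5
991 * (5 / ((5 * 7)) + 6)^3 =229712.64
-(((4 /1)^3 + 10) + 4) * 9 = -702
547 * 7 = 3829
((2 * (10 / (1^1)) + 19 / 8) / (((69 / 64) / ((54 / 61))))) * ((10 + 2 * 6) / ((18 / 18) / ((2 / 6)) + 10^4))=567072 / 14034209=0.04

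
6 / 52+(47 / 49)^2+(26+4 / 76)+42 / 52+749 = 460735689 / 593047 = 776.90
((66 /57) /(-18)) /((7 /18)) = -22 /133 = -0.17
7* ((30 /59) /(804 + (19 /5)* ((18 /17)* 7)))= 2975 /695551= 0.00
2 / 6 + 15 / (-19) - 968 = -55202 / 57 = -968.46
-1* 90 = -90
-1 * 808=-808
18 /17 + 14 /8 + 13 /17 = 243 /68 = 3.57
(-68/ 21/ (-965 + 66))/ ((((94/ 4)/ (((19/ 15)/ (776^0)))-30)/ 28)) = -10336/ 1173195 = -0.01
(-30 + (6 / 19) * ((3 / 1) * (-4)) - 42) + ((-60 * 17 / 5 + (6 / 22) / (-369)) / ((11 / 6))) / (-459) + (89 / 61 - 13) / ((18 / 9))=-214609816138 / 2639157741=-81.32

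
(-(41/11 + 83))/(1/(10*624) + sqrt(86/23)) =136918080/36834969347-37146470400*sqrt(1978)/36834969347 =-44.85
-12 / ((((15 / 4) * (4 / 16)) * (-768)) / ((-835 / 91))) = -167 / 1092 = -0.15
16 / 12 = 4 / 3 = 1.33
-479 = -479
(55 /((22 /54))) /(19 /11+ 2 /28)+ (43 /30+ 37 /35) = 4510771 /58170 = 77.54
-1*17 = -17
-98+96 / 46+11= -1953 / 23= -84.91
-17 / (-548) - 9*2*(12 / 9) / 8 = -1627 / 548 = -2.97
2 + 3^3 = 29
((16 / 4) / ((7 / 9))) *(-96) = -3456 / 7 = -493.71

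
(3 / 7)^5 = 243 / 16807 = 0.01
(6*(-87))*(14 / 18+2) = -1450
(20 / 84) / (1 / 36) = 60 / 7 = 8.57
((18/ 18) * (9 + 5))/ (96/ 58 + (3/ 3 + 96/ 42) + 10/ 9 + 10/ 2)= 12789/ 10096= 1.27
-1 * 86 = -86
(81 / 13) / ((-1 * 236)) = -81 / 3068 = -0.03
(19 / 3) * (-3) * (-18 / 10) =171 / 5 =34.20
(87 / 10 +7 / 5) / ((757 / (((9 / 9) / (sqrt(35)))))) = 101 * sqrt(35) / 264950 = 0.00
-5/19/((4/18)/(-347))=15615/38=410.92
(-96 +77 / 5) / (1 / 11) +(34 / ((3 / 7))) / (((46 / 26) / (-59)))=-1218607 / 345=-3532.19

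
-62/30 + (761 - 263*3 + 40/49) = -21499/735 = -29.25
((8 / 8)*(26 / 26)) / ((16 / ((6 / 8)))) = 3 / 64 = 0.05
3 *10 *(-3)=-90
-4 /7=-0.57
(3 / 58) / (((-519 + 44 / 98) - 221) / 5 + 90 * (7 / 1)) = 735 / 6850496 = 0.00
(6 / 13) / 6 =1 / 13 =0.08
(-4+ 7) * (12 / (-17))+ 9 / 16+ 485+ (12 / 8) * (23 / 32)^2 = 16858595 / 34816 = 484.22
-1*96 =-96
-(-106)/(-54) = -53/27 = -1.96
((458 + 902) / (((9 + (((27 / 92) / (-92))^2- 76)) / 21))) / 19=-2046018293760 / 91196809957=-22.44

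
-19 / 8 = -2.38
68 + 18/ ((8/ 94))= 559/ 2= 279.50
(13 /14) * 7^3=637 /2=318.50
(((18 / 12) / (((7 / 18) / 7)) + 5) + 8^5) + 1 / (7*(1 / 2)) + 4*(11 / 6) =32807.62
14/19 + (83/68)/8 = 9193/10336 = 0.89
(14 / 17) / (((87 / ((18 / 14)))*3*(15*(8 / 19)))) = 19 / 29580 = 0.00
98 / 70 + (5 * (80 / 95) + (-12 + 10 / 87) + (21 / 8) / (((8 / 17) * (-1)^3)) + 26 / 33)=-21460357 / 1939520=-11.06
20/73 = 0.27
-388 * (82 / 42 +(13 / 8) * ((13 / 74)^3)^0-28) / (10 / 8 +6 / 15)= 361810 / 63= 5743.02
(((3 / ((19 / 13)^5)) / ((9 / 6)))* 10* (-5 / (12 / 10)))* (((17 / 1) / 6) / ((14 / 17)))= -13412959625 / 311988474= -42.99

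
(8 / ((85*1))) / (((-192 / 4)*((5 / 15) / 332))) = -166 / 85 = -1.95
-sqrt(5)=-2.24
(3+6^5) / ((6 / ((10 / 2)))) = 12965 / 2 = 6482.50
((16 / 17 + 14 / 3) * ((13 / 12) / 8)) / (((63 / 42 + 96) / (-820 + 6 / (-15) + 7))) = -581581 / 91800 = -6.34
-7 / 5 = -1.40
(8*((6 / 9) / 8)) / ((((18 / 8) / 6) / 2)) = 32 / 9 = 3.56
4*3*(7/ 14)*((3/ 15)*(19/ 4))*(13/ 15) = 247/ 50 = 4.94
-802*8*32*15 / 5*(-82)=50506752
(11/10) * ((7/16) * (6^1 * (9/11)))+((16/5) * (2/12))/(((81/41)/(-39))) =-10583/1296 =-8.17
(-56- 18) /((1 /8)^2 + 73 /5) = -23680 /4677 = -5.06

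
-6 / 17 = -0.35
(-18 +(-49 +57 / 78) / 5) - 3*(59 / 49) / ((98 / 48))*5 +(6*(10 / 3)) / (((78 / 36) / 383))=218421361 / 62426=3498.88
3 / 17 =0.18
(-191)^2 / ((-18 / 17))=-620177 / 18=-34454.28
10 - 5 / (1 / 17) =-75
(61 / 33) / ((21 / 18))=122 / 77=1.58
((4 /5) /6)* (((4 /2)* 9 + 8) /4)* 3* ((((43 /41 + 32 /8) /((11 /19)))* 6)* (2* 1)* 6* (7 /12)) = 2147418 /2255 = 952.29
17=17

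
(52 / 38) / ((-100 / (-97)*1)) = 1261 / 950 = 1.33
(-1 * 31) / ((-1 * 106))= 31 / 106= 0.29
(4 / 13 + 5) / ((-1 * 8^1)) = -69 / 104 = -0.66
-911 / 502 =-1.81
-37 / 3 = -12.33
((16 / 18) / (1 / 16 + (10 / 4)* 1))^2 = 16384 / 136161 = 0.12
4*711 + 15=2859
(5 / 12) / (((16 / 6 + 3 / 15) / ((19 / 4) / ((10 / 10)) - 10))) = -525 / 688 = -0.76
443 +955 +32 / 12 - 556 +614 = 4376 / 3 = 1458.67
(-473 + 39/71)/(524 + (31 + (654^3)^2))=-33544/5555521576769275821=-0.00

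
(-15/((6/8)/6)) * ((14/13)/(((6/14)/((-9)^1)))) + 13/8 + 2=282617/104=2717.47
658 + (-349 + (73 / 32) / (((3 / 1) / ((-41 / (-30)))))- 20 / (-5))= 904433 / 2880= 314.04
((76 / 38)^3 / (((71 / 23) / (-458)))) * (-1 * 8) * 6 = 4045056 / 71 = 56972.62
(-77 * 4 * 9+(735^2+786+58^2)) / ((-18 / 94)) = -25455341 / 9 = -2828371.22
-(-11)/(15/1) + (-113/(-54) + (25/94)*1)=19618/6345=3.09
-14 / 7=-2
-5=-5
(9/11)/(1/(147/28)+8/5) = 945/2068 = 0.46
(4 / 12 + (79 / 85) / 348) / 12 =3313 / 118320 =0.03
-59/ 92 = -0.64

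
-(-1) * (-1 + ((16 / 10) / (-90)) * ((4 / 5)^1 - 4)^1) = -1061 / 1125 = -0.94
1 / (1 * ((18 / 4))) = 2 / 9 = 0.22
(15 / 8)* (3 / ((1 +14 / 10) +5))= 225 / 296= 0.76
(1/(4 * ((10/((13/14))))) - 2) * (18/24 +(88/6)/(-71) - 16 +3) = 3916197/159040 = 24.62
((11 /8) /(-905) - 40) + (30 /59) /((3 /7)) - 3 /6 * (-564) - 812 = -242975049 /427160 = -568.82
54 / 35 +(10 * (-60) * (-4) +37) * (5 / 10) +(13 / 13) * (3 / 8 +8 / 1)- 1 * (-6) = 345637 / 280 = 1234.42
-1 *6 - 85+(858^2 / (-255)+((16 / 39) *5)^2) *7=-2620602971 / 129285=-20269.97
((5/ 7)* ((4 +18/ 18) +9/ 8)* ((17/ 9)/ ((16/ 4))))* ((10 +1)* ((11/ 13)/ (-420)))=-2057/ 44928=-0.05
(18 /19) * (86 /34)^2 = 33282 /5491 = 6.06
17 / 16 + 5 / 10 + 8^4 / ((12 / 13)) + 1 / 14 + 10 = 1494853 / 336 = 4448.97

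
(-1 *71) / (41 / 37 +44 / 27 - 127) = 70929 / 124138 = 0.57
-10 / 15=-2 / 3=-0.67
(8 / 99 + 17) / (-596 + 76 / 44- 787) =-1691 / 136746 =-0.01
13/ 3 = 4.33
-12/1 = -12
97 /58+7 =503 /58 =8.67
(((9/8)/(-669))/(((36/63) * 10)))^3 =-9261/363382931456000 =-0.00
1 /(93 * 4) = 1 /372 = 0.00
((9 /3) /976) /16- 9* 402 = -56498685 /15616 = -3618.00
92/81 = 1.14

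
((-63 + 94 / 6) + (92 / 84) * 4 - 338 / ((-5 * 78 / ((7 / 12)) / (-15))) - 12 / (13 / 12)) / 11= -22427 / 4004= -5.60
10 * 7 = 70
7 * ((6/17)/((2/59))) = 1239/17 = 72.88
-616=-616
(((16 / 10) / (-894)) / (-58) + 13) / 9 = 842597 / 583335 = 1.44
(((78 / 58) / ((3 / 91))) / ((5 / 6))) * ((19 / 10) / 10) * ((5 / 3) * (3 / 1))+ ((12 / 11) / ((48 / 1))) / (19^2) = 535537727 / 11515900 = 46.50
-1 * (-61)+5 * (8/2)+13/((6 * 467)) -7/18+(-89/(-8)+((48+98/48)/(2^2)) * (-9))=-2804645/134496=-20.85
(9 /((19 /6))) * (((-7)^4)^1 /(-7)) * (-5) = 4874.21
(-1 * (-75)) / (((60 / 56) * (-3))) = -70 / 3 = -23.33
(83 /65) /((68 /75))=1245 /884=1.41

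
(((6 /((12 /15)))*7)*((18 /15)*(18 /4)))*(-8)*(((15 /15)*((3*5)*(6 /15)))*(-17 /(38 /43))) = 4973724 /19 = 261774.95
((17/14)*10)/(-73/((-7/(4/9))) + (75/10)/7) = 1530/719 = 2.13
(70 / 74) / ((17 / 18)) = 630 / 629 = 1.00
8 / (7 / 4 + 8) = 32 / 39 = 0.82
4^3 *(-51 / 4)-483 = -1299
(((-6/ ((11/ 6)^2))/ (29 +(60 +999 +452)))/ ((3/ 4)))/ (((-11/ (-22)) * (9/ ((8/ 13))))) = -0.00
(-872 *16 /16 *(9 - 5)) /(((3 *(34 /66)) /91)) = -3491488 /17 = -205381.65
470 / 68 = 235 / 34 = 6.91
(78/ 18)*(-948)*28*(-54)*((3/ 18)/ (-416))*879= -4374783/ 2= -2187391.50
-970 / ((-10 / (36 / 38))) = 1746 / 19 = 91.89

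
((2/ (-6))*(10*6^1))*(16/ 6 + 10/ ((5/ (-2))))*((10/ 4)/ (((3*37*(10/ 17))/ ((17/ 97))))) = 5780/ 32301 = 0.18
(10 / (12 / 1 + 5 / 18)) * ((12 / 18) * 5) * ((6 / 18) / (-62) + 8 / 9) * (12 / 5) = 2320 / 403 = 5.76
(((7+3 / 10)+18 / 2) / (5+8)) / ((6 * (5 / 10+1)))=163 / 1170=0.14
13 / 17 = 0.76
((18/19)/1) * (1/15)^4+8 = 855002/106875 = 8.00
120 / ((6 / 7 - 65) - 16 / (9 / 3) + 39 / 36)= -672 / 383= -1.75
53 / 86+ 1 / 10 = 154 / 215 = 0.72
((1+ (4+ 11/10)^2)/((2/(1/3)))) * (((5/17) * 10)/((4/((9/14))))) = 8103/3808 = 2.13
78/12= 13/2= 6.50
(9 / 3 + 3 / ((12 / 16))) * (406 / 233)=2842 / 233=12.20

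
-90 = -90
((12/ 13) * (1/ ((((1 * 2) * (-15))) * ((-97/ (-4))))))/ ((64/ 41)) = -41/ 50440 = -0.00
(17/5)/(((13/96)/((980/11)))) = 319872/143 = 2236.87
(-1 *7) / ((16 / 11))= -77 / 16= -4.81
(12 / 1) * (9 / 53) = 2.04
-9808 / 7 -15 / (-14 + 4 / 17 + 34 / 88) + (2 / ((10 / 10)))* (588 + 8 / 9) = -222.24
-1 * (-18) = 18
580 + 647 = 1227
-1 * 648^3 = -272097792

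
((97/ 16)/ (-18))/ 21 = -97/ 6048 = -0.02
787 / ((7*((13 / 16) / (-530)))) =-6673760 / 91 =-73338.02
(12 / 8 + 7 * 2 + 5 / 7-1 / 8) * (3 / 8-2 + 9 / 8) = -901 / 112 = -8.04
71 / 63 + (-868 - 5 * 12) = -58393 / 63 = -926.87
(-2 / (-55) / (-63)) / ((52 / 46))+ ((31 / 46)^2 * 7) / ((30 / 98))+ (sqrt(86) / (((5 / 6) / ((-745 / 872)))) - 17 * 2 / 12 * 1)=719749411 / 95315220 - 447 * sqrt(86) / 436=-1.96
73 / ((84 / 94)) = 3431 / 42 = 81.69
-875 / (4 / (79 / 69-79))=1175125 / 69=17030.80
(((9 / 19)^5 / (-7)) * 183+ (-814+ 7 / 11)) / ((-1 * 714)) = 77597234954 / 68065485411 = 1.14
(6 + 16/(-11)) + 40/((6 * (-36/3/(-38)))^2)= 27955/1782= 15.69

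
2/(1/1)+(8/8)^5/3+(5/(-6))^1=1.50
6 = 6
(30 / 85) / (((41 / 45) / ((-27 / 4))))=-2.61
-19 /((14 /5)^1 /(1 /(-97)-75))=345610 /679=509.00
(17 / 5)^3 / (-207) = -0.19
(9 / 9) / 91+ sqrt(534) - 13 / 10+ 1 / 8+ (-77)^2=sqrt(534)+ 21577323 / 3640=5950.94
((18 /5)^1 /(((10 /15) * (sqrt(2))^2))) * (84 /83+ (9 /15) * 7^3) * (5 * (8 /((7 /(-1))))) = -1324188 /415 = -3190.81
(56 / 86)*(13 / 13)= 28 / 43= 0.65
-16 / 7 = -2.29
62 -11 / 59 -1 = 3588 / 59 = 60.81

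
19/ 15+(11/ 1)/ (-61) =994/ 915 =1.09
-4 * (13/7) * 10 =-520/7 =-74.29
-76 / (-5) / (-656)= -19 / 820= -0.02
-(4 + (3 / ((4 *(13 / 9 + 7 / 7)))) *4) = -115 / 22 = -5.23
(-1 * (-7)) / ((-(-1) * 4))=7 / 4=1.75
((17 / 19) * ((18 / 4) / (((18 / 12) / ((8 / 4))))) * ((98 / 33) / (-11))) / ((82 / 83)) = -138278 / 94259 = -1.47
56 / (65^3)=56 / 274625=0.00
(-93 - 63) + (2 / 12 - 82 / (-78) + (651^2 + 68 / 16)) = 66089473 / 156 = 423650.47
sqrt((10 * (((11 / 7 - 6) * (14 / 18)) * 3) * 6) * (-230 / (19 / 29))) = 10 * sqrt(785726) / 19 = 466.53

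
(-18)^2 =324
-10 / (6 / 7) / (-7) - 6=-13 / 3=-4.33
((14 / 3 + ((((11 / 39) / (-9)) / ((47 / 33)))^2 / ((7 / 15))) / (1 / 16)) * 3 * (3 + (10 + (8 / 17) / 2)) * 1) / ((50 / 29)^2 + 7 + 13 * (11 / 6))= 8337011342460 / 1515654514283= 5.50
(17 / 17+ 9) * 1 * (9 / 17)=90 / 17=5.29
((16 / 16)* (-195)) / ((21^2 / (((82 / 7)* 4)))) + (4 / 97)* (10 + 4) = -2010416 / 99813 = -20.14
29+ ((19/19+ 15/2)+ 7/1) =89/2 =44.50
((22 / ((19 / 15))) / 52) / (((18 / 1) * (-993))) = -55 / 2943252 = -0.00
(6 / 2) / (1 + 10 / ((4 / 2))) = 1 / 2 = 0.50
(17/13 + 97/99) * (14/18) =20608/11583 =1.78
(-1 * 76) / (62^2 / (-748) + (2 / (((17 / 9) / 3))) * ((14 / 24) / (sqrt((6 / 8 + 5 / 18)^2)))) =525844 / 23083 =22.78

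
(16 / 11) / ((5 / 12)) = 192 / 55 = 3.49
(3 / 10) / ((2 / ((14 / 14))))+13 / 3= 269 / 60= 4.48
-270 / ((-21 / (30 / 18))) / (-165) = -10 / 77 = -0.13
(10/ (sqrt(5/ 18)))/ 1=6*sqrt(10)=18.97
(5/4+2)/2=13/8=1.62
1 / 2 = 0.50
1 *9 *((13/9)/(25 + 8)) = 13/33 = 0.39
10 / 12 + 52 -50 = 17 / 6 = 2.83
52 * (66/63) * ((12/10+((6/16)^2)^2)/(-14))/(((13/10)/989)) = -90589433/25088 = -3610.87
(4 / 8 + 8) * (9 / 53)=153 / 106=1.44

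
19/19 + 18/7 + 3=46/7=6.57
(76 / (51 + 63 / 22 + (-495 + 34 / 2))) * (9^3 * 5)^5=-1075781165194541025000 / 9331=-115291090472033118.10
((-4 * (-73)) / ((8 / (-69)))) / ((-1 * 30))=1679 / 20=83.95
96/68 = 24/17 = 1.41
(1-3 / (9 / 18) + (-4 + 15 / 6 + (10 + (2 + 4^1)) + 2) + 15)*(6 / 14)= 159 / 14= 11.36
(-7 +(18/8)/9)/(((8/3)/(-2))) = 81/16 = 5.06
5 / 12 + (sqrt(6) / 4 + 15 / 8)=sqrt(6) / 4 + 55 / 24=2.90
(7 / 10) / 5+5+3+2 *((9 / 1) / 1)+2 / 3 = 4021 / 150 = 26.81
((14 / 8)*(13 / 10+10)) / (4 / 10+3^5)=791 / 9736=0.08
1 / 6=0.17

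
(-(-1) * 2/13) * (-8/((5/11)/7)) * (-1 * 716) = 882112/65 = 13570.95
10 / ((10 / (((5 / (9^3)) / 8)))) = 5 / 5832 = 0.00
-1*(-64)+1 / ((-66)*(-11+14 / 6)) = 64.00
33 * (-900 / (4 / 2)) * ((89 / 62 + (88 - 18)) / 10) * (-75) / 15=32885325 / 62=530408.47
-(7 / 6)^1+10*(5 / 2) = 143 / 6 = 23.83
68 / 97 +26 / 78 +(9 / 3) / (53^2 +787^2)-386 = -69699489577 / 181053798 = -384.97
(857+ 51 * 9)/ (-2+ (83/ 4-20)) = -5264/ 5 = -1052.80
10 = 10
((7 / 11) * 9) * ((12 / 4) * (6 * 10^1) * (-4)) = -45360 / 11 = -4123.64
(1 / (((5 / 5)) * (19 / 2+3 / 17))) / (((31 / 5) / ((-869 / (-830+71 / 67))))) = 52930 / 3029103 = 0.02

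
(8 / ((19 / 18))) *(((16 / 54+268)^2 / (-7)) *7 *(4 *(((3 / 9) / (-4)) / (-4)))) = -209902144 / 4617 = -45462.89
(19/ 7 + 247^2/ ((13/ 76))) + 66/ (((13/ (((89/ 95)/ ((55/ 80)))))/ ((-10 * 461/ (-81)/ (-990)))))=356670.32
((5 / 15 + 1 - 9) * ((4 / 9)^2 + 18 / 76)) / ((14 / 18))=-4393 / 1026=-4.28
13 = 13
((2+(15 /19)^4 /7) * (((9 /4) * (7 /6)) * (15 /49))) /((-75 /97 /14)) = -545659629 /18244940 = -29.91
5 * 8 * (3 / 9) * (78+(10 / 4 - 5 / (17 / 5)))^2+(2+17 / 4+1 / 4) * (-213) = 141998657 / 1734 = 81890.81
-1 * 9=-9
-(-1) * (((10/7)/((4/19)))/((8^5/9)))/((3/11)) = 3135/458752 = 0.01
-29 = -29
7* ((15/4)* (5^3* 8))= 26250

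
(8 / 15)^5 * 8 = 262144 / 759375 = 0.35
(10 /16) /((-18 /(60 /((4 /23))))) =-575 /48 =-11.98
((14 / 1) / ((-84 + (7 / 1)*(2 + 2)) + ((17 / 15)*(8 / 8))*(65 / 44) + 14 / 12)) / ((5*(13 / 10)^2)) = -12320 / 395291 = -0.03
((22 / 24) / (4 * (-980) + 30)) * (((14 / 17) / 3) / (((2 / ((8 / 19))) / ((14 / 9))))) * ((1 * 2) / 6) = -0.00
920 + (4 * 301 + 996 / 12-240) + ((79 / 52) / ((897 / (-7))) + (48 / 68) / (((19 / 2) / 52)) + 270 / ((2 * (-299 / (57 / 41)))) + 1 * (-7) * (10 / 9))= 3636647721271 / 1853119476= 1962.45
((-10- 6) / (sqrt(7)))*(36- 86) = 800*sqrt(7) / 7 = 302.37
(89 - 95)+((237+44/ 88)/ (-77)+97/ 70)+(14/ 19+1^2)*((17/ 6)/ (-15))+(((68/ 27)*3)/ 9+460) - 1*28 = 100683167/ 237006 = 424.81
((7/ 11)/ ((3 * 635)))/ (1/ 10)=14/ 4191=0.00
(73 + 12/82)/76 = 0.96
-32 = -32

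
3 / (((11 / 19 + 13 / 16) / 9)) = 912 / 47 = 19.40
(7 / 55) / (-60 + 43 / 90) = -126 / 58927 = -0.00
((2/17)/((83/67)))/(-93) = -134/131223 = -0.00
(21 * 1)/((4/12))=63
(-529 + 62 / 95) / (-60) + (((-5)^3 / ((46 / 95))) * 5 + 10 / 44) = -616126557 / 480700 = -1281.73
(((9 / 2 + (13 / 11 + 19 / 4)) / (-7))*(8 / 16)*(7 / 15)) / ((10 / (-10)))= 153 / 440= 0.35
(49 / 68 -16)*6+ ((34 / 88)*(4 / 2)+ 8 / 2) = -16251 / 187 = -86.90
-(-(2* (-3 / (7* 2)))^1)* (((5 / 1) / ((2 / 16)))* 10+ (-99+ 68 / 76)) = -17208 / 133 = -129.38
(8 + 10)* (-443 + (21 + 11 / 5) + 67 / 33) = -413592 / 55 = -7519.85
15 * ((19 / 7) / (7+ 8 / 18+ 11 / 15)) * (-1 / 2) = -12825 / 5152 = -2.49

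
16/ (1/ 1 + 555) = 4/ 139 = 0.03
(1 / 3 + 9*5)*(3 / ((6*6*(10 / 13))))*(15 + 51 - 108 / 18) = 884 / 3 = 294.67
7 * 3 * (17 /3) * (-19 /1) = -2261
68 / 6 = 34 / 3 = 11.33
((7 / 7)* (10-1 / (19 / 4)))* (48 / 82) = 4464 / 779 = 5.73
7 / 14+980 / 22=991 / 22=45.05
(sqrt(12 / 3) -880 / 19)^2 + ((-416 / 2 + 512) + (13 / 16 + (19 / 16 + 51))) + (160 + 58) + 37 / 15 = 13761442 / 5415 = 2541.36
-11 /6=-1.83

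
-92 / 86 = -46 / 43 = -1.07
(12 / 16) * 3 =9 / 4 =2.25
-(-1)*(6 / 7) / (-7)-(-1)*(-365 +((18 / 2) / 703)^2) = -365.12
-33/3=-11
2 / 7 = 0.29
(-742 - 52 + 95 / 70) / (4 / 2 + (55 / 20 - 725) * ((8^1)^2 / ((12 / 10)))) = 11097 / 539252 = 0.02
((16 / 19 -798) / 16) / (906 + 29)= -7573 / 142120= -0.05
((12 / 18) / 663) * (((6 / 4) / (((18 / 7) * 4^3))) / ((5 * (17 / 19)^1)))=133 / 64920960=0.00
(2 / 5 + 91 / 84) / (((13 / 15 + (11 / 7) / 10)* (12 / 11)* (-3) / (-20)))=6853 / 774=8.85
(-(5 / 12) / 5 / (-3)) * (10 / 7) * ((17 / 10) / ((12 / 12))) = 17 / 252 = 0.07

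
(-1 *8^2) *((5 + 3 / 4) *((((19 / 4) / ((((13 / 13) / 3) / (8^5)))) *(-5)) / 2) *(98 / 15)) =2806644736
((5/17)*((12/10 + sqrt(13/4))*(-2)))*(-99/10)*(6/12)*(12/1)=3564/85 + 297*sqrt(13)/17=104.92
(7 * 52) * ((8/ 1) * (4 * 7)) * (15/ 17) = 1223040/ 17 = 71943.53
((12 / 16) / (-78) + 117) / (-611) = -12167 / 63544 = -0.19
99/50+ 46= 2399/50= 47.98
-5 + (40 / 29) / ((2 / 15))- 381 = -10894 / 29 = -375.66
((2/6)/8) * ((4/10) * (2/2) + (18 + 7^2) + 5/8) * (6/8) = 2721/1280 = 2.13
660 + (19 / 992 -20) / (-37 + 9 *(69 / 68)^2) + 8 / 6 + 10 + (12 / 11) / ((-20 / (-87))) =887882764739 / 1311884970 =676.80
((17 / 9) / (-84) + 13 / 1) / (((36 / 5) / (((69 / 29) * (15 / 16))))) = 5641325 / 1403136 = 4.02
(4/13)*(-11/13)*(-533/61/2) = 902/793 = 1.14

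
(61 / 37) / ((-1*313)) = -0.01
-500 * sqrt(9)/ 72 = -125/ 6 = -20.83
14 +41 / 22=349 / 22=15.86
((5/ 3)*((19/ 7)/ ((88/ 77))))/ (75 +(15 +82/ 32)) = 190/ 4443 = 0.04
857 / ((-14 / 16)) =-6856 / 7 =-979.43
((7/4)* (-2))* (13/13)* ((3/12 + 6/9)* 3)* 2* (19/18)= -1463/72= -20.32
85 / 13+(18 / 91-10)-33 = -36.26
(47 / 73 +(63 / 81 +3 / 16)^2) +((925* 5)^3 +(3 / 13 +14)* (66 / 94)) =91500668250198559715 / 924887808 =98931640636.57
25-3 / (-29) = 728 / 29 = 25.10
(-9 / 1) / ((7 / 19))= -171 / 7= -24.43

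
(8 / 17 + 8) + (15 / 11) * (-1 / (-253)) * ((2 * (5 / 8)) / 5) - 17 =-1613885 / 189244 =-8.53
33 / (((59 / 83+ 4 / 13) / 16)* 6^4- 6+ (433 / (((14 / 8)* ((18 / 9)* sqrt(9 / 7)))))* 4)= -185168328345 / 13540810721761+ 399260151576* sqrt(7) / 13540810721761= 0.06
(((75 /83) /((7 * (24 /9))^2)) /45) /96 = 5 /8329216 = 0.00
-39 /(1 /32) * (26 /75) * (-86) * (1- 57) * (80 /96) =-26044928 /15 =-1736328.53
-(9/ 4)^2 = -81/ 16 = -5.06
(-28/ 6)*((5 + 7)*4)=-224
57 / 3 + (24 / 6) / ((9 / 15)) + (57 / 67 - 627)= -600.48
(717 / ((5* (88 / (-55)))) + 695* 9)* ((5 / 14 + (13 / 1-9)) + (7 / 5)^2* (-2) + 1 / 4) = 23724363 / 5600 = 4236.49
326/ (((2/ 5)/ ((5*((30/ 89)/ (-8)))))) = -61125/ 356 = -171.70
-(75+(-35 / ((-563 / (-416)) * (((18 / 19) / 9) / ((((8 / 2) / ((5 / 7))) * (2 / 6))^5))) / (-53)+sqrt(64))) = -852246864727 / 4531798125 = -188.06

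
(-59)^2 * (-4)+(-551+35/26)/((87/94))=-16419721/1131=-14517.88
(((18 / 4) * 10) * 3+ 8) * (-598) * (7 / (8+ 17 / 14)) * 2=-16760744 / 129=-129928.25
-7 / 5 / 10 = -7 / 50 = -0.14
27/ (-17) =-27/ 17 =-1.59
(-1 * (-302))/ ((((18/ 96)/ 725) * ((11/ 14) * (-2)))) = -24522400/ 33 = -743103.03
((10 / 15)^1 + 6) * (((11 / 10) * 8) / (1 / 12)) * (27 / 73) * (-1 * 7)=-133056 / 73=-1822.68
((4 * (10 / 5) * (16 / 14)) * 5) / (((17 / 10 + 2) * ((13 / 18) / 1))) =57600 / 3367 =17.11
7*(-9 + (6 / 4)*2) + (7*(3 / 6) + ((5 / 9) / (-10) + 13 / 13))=-338 / 9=-37.56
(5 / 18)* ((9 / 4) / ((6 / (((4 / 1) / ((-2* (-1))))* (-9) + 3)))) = -25 / 16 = -1.56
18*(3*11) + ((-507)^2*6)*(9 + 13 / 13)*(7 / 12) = 8997309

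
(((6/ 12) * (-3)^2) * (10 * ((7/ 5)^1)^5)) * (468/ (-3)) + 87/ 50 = -47191881/ 1250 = -37753.50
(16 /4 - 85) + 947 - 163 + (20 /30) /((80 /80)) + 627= 3992 /3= 1330.67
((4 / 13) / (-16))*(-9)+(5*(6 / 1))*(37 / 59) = 58251 / 3068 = 18.99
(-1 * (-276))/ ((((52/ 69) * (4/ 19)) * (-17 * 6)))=-30153/ 1768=-17.05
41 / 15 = 2.73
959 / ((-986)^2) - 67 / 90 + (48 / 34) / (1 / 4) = 214526749 / 43748820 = 4.90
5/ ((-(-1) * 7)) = 5/ 7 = 0.71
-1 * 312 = -312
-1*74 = -74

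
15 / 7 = 2.14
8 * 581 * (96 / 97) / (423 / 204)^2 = 687755264 / 642819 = 1069.91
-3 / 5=-0.60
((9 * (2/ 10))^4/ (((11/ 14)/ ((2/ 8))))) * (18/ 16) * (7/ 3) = 964467/ 110000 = 8.77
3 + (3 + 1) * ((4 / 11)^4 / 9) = 396331 / 131769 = 3.01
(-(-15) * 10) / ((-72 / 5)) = -125 / 12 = -10.42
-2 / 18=-1 / 9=-0.11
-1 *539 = -539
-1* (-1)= 1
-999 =-999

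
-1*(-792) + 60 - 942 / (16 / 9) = 2577 / 8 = 322.12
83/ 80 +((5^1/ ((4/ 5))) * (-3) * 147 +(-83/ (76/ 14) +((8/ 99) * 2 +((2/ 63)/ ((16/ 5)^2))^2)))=-188256706211003/ 67954360320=-2770.34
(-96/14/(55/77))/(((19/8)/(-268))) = 102912/95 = 1083.28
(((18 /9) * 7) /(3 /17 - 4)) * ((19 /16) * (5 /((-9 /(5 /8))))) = 11305 /7488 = 1.51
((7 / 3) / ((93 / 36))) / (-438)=-14 / 6789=-0.00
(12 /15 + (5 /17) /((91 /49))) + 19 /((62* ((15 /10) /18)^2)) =1544469 /34255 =45.09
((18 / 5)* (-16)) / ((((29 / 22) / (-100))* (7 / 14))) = 253440 / 29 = 8739.31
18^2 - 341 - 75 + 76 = -16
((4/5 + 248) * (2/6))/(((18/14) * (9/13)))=113204/1215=93.17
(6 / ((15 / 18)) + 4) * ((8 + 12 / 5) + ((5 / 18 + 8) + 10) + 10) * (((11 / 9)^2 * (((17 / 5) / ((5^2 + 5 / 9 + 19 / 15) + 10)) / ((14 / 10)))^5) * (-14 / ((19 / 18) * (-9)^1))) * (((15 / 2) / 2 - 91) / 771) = -0.00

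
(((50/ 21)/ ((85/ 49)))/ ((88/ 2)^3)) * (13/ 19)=455/ 41271648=0.00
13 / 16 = 0.81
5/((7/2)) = 10/7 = 1.43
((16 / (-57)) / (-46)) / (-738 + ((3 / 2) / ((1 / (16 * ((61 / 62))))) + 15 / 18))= -496 / 57999077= -0.00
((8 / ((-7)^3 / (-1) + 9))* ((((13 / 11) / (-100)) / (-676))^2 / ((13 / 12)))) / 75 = 1 / 11696828000000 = 0.00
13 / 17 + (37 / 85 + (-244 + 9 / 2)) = -2383 / 10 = -238.30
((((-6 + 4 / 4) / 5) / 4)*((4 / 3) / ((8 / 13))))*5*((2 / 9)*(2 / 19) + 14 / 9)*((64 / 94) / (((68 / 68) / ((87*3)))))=-678600 / 893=-759.91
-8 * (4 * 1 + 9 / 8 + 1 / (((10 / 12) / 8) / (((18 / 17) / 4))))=-5213 / 85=-61.33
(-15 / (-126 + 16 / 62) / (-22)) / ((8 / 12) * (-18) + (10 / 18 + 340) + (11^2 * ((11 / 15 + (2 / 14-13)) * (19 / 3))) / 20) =732375 / 18367370153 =0.00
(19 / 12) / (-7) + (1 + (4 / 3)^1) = 59 / 28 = 2.11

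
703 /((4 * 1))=703 /4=175.75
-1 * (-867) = 867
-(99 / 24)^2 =-1089 / 64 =-17.02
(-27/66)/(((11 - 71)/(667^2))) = 1334667/440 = 3033.33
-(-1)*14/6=7/3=2.33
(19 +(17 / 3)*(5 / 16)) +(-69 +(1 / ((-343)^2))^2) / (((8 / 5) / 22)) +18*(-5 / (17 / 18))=-1023.27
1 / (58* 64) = 1 / 3712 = 0.00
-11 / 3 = -3.67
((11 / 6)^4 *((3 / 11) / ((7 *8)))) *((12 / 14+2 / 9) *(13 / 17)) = 17303 / 381024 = 0.05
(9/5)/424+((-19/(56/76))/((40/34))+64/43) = -6516877/319060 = -20.43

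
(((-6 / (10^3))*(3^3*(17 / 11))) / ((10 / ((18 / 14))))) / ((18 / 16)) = -1377 / 48125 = -0.03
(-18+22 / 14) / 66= -115 / 462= -0.25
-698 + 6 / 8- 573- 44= -5257 / 4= -1314.25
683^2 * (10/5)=932978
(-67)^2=4489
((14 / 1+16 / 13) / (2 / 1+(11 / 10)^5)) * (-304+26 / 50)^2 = 1823582185920 / 4693663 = 388520.05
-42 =-42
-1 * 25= -25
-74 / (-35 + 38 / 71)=5254 / 2447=2.15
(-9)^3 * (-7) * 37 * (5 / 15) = 62937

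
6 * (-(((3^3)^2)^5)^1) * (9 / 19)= -11118121133111046 / 19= -585164270163739.26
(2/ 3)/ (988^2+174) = 1/ 1464477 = 0.00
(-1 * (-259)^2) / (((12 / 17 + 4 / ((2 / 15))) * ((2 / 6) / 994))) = -566767369 / 87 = -6514567.46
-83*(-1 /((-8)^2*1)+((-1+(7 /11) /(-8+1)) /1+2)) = -52207 /704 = -74.16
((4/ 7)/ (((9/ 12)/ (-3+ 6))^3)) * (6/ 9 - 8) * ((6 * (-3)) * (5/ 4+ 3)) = 143616/ 7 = 20516.57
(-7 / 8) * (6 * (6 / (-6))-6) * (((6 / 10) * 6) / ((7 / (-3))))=-81 / 5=-16.20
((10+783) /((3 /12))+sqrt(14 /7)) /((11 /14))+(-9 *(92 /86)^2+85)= 14 *sqrt(2) /11+83629723 /20339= 4113.59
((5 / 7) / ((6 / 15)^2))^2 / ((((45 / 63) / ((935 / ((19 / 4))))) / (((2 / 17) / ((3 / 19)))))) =171875 / 42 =4092.26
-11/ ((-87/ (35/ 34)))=385/ 2958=0.13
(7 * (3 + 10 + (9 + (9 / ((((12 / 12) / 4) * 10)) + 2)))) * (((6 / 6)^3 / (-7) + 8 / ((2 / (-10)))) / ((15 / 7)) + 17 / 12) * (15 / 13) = -501837 / 130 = -3860.28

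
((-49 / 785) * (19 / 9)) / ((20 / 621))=-64239 / 15700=-4.09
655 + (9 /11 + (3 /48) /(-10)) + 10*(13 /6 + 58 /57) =22995151 /33440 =687.65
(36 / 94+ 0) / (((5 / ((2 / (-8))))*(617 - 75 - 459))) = -9 / 39010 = -0.00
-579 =-579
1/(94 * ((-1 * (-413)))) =1/38822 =0.00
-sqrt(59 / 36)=-1.28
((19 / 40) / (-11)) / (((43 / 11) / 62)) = -589 / 860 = -0.68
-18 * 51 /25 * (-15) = 2754 /5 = 550.80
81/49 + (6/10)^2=2466/1225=2.01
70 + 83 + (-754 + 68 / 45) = -26977 / 45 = -599.49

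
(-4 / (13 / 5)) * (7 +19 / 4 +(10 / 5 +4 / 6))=-22.18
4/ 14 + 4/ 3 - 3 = -29/ 21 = -1.38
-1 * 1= -1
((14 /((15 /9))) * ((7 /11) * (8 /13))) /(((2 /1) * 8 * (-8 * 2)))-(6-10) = 45613 /11440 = 3.99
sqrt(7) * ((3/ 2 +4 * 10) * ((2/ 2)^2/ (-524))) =-83 * sqrt(7)/ 1048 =-0.21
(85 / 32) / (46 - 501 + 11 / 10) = -25 / 4272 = -0.01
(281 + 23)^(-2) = 1 / 92416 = 0.00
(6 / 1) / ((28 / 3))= 9 / 14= 0.64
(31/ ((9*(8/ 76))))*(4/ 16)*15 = 2945/ 24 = 122.71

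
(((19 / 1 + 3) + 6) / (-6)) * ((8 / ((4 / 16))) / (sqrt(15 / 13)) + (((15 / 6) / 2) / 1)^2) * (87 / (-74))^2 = -94192 * sqrt(195) / 6845 - 441525 / 43808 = -202.24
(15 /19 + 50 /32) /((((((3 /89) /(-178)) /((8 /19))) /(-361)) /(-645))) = -1217655725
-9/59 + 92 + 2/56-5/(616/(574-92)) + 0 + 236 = 2943599/9086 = 323.97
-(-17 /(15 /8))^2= -18496 /225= -82.20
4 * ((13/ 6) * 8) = 208/ 3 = 69.33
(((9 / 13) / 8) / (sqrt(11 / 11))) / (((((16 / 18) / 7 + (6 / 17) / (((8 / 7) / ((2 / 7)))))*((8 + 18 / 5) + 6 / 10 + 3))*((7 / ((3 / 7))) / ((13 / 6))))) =6885 / 1962016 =0.00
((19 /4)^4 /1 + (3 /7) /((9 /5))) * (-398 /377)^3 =-1659788119583 /2769809952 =-599.24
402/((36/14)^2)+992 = 56851/54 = 1052.80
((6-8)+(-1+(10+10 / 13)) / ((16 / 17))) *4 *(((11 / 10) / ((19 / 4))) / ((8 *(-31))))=-19173 / 612560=-0.03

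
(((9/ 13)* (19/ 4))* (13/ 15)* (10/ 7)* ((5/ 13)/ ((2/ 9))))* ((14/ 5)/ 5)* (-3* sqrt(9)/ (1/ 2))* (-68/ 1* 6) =1883736/ 65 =28980.55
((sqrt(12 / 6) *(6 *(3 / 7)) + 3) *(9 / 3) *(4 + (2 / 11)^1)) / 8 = 10.41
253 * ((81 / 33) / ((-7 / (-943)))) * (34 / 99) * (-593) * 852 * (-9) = 130642888161.97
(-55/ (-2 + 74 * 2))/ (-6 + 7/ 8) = 220/ 2993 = 0.07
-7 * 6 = -42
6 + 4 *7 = 34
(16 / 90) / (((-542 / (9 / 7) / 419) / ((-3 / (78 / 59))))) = 49442 / 123305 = 0.40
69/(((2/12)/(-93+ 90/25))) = -185058/5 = -37011.60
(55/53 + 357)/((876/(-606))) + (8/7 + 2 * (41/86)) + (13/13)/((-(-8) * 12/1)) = -27455156935/111798624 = -245.58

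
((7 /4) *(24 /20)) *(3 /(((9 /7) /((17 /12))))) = 833 /120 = 6.94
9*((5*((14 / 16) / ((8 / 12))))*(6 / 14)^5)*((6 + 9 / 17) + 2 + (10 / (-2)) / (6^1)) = 8583975 / 1306144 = 6.57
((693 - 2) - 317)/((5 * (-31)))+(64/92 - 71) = -259237/3565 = -72.72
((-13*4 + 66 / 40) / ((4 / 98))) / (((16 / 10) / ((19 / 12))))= -937517 / 768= -1220.73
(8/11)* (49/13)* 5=1960/143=13.71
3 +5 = 8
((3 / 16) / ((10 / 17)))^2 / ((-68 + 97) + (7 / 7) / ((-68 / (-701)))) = 4913 / 1900800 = 0.00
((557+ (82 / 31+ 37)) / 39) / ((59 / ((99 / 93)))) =203456 / 737087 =0.28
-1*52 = -52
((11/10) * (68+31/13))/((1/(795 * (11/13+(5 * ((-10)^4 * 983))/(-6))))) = -170422323771315/338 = -504208058495.01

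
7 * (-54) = -378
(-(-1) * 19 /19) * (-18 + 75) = 57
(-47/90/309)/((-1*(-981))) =-47/27281610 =-0.00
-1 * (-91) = 91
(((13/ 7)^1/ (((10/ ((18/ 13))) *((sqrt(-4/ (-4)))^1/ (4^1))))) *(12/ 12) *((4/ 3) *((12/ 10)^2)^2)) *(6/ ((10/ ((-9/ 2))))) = -839808/ 109375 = -7.68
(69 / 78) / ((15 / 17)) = 391 / 390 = 1.00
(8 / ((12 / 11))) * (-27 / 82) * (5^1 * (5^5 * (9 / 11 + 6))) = -10546875 / 41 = -257240.85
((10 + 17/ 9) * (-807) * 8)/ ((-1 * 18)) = 4264.15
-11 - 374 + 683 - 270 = 28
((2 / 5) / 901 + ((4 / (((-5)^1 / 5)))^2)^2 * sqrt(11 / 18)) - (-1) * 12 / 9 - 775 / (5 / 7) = -14645749 / 13515 + 128 * sqrt(22) / 3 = -883.54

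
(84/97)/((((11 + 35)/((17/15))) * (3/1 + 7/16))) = 3808/613525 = 0.01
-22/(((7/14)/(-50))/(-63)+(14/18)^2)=-113400/3119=-36.36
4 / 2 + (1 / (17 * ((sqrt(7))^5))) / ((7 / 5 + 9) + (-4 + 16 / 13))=65 * sqrt(7) / 2892176 + 2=2.00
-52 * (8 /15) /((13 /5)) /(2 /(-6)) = 32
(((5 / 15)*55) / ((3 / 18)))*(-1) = -110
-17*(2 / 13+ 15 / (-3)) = 1071 / 13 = 82.38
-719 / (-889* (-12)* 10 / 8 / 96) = -23008 / 4445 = -5.18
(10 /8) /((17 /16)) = 20 /17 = 1.18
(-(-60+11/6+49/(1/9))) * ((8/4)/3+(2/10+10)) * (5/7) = -2971.52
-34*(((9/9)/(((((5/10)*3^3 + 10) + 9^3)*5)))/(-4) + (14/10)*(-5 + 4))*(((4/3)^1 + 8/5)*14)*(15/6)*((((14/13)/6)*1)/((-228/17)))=-24678577/377325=-65.40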